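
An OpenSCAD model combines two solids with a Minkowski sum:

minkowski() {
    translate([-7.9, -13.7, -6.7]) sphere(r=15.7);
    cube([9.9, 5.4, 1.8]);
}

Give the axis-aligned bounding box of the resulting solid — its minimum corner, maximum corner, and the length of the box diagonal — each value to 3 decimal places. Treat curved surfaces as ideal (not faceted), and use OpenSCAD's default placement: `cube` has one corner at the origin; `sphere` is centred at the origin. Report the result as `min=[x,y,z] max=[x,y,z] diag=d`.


min=[-23.600,-29.400,-22.400] max=[17.700,7.400,10.800] diag=64.515

A = translate([-7.9, -13.7, -6.7]) sphere(r=15.7) → bbox [-23.6,-29.4,-22.4] .. [7.8,2,9]
B = cube([9.9, 5.4, 1.8]) → bbox [0,0,0] .. [9.9,5.4,1.8]
lo = A.lo+B.lo = [-23.6+0, -29.4+0, -22.4+0] = [-23.600,-29.400,-22.400]
hi = A.hi+B.hi = [7.8+9.9, 2+5.4, 9+1.8] = [17.700,7.400,10.800]
diag = √(41.3²+36.8²+33.2²) = √4162.17 = 64.515


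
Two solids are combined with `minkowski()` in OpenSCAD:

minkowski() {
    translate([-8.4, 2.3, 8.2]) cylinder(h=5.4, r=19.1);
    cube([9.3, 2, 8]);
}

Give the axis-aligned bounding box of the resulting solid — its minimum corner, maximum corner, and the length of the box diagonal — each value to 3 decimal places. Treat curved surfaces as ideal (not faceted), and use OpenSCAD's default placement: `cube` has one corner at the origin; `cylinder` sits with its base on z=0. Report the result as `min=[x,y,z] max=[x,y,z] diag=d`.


min=[-27.500,-16.800,8.200] max=[20.000,23.400,21.600] diag=63.654

A = translate([-8.4, 2.3, 8.2]) cylinder(h=5.4, r=19.1) → bbox [-27.5,-16.8,8.2] .. [10.7,21.4,13.6]
B = cube([9.3, 2, 8]) → bbox [0,0,0] .. [9.3,2,8]
lo = A.lo+B.lo = [-27.5+0, -16.8+0, 8.2+0] = [-27.500,-16.800,8.200]
hi = A.hi+B.hi = [10.7+9.3, 21.4+2, 13.6+8] = [20.000,23.400,21.600]
diag = √(47.5²+40.2²+13.4²) = √4051.85 = 63.654


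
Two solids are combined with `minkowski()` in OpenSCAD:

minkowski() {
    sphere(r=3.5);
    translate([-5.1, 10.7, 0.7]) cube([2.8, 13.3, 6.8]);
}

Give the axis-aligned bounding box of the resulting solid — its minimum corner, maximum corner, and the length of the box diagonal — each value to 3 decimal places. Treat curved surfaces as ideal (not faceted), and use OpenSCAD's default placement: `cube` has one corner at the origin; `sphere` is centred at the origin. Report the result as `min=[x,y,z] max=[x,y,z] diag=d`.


min=[-8.600,7.200,-2.800] max=[1.200,27.500,11.000] diag=26.430

A = translate([-5.1, 10.7, 0.7]) cube([2.8, 13.3, 6.8]) → bbox [-5.1,10.7,0.7] .. [-2.3,24,7.5]
B = sphere(r=3.5) → bbox [-3.5,-3.5,-3.5] .. [3.5,3.5,3.5]
lo = A.lo+B.lo = [-5.1-3.5, 10.7-3.5, 0.7-3.5] = [-8.600,7.200,-2.800]
hi = A.hi+B.hi = [-2.3+3.5, 24+3.5, 7.5+3.5] = [1.200,27.500,11.000]
diag = √(9.8²+20.3²+13.8²) = √698.57 = 26.430


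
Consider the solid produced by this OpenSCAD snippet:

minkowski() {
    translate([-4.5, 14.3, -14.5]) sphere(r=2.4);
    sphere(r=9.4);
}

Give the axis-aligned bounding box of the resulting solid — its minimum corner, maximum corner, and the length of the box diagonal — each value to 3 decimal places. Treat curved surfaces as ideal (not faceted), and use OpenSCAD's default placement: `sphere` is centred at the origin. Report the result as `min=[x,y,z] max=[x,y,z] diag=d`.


min=[-16.300,2.500,-26.300] max=[7.300,26.100,-2.700] diag=40.876

A = translate([-4.5, 14.3, -14.5]) sphere(r=2.4) → bbox [-6.9,11.9,-16.9] .. [-2.1,16.7,-12.1]
B = sphere(r=9.4) → bbox [-9.4,-9.4,-9.4] .. [9.4,9.4,9.4]
lo = A.lo+B.lo = [-6.9-9.4, 11.9-9.4, -16.9-9.4] = [-16.300,2.500,-26.300]
hi = A.hi+B.hi = [-2.1+9.4, 16.7+9.4, -12.1+9.4] = [7.300,26.100,-2.700]
diag = √(23.6²+23.6²+23.6²) = √1670.88 = 40.876


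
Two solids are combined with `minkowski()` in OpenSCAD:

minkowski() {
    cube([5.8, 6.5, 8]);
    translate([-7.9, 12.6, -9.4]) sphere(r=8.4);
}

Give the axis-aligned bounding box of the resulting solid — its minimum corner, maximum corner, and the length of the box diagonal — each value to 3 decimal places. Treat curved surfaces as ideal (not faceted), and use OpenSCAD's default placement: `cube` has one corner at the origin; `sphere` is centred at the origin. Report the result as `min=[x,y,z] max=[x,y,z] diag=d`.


min=[-16.300,4.200,-17.800] max=[6.300,27.500,7.000] diag=40.850

A = translate([-7.9, 12.6, -9.4]) sphere(r=8.4) → bbox [-16.3,4.2,-17.8] .. [0.5,21,-1]
B = cube([5.8, 6.5, 8]) → bbox [0,0,0] .. [5.8,6.5,8]
lo = A.lo+B.lo = [-16.3+0, 4.2+0, -17.8+0] = [-16.300,4.200,-17.800]
hi = A.hi+B.hi = [0.5+5.8, 21+6.5, -1+8] = [6.300,27.500,7.000]
diag = √(22.6²+23.3²+24.8²) = √1668.69 = 40.850


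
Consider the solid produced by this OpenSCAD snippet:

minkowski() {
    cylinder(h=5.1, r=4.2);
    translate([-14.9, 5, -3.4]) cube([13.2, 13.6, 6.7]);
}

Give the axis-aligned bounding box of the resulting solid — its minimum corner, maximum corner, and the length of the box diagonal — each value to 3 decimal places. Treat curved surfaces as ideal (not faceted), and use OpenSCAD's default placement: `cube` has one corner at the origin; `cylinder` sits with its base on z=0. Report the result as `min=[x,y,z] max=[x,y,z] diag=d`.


A = translate([-14.9, 5, -3.4]) cube([13.2, 13.6, 6.7]) → bbox [-14.9,5,-3.4] .. [-1.7,18.6,3.3]
B = cylinder(h=5.1, r=4.2) → bbox [-4.2,-4.2,0] .. [4.2,4.2,5.1]
lo = A.lo+B.lo = [-14.9-4.2, 5-4.2, -3.4+0] = [-19.100,0.800,-3.400]
hi = A.hi+B.hi = [-1.7+4.2, 18.6+4.2, 3.3+5.1] = [2.500,22.800,8.400]
diag = √(21.6²+22²+11.8²) = √1089.8 = 33.012

min=[-19.100,0.800,-3.400] max=[2.500,22.800,8.400] diag=33.012


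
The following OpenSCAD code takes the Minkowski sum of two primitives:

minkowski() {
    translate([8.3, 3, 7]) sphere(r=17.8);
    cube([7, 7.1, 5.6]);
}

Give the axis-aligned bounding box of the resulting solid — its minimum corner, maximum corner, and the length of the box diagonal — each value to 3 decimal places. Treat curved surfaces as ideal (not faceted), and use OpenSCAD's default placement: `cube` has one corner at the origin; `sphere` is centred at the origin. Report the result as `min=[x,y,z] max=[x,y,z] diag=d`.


A = translate([8.3, 3, 7]) sphere(r=17.8) → bbox [-9.5,-14.8,-10.8] .. [26.1,20.8,24.8]
B = cube([7, 7.1, 5.6]) → bbox [0,0,0] .. [7,7.1,5.6]
lo = A.lo+B.lo = [-9.5+0, -14.8+0, -10.8+0] = [-9.500,-14.800,-10.800]
hi = A.hi+B.hi = [26.1+7, 20.8+7.1, 24.8+5.6] = [33.100,27.900,30.400]
diag = √(42.6²+42.7²+41.2²) = √5335.49 = 73.044

min=[-9.500,-14.800,-10.800] max=[33.100,27.900,30.400] diag=73.044


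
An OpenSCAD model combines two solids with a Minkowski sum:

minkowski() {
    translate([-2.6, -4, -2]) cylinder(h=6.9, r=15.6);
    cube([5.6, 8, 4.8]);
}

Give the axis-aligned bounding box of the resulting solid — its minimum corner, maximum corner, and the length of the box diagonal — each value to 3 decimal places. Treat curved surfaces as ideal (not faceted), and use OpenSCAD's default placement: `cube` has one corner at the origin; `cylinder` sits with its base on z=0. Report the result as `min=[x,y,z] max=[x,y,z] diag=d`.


A = translate([-2.6, -4, -2]) cylinder(h=6.9, r=15.6) → bbox [-18.2,-19.6,-2] .. [13,11.6,4.9]
B = cube([5.6, 8, 4.8]) → bbox [0,0,0] .. [5.6,8,4.8]
lo = A.lo+B.lo = [-18.2+0, -19.6+0, -2+0] = [-18.200,-19.600,-2.000]
hi = A.hi+B.hi = [13+5.6, 11.6+8, 4.9+4.8] = [18.600,19.600,9.700]
diag = √(36.8²+39.2²+11.7²) = √3027.77 = 55.025

min=[-18.200,-19.600,-2.000] max=[18.600,19.600,9.700] diag=55.025


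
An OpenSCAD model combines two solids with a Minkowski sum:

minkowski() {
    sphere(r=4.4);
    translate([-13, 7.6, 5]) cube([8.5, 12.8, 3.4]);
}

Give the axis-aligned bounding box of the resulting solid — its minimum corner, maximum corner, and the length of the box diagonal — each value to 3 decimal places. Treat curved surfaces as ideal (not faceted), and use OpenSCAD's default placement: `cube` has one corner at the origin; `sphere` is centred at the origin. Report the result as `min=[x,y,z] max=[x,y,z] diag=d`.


min=[-17.400,3.200,0.600] max=[-0.100,24.800,12.800] diag=30.244

A = translate([-13, 7.6, 5]) cube([8.5, 12.8, 3.4]) → bbox [-13,7.6,5] .. [-4.5,20.4,8.4]
B = sphere(r=4.4) → bbox [-4.4,-4.4,-4.4] .. [4.4,4.4,4.4]
lo = A.lo+B.lo = [-13-4.4, 7.6-4.4, 5-4.4] = [-17.400,3.200,0.600]
hi = A.hi+B.hi = [-4.5+4.4, 20.4+4.4, 8.4+4.4] = [-0.100,24.800,12.800]
diag = √(17.3²+21.6²+12.2²) = √914.69 = 30.244


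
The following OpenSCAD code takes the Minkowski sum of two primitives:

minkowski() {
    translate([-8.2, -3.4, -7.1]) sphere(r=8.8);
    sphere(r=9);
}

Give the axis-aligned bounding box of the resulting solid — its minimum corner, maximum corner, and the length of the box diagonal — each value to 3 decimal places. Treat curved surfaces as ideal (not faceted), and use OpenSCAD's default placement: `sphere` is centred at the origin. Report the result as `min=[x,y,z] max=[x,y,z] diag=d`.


min=[-26.000,-21.200,-24.900] max=[9.600,14.400,10.700] diag=61.661

A = translate([-8.2, -3.4, -7.1]) sphere(r=8.8) → bbox [-17,-12.2,-15.9] .. [0.6,5.4,1.7]
B = sphere(r=9) → bbox [-9,-9,-9] .. [9,9,9]
lo = A.lo+B.lo = [-17-9, -12.2-9, -15.9-9] = [-26.000,-21.200,-24.900]
hi = A.hi+B.hi = [0.6+9, 5.4+9, 1.7+9] = [9.600,14.400,10.700]
diag = √(35.6²+35.6²+35.6²) = √3802.08 = 61.661


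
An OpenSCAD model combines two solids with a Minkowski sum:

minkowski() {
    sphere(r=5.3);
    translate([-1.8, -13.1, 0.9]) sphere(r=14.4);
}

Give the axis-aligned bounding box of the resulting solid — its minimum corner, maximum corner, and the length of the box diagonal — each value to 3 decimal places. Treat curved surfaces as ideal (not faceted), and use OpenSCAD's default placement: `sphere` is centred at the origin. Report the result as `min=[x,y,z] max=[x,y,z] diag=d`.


min=[-21.500,-32.800,-18.800] max=[17.900,6.600,20.600] diag=68.243

A = translate([-1.8, -13.1, 0.9]) sphere(r=14.4) → bbox [-16.2,-27.5,-13.5] .. [12.6,1.3,15.3]
B = sphere(r=5.3) → bbox [-5.3,-5.3,-5.3] .. [5.3,5.3,5.3]
lo = A.lo+B.lo = [-16.2-5.3, -27.5-5.3, -13.5-5.3] = [-21.500,-32.800,-18.800]
hi = A.hi+B.hi = [12.6+5.3, 1.3+5.3, 15.3+5.3] = [17.900,6.600,20.600]
diag = √(39.4²+39.4²+39.4²) = √4657.08 = 68.243


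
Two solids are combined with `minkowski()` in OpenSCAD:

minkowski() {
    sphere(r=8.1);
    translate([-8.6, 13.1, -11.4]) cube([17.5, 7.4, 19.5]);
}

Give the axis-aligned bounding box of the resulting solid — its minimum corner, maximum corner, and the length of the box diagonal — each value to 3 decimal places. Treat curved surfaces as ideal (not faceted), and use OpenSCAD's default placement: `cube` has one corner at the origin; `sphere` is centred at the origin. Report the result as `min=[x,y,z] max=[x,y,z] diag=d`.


A = translate([-8.6, 13.1, -11.4]) cube([17.5, 7.4, 19.5]) → bbox [-8.6,13.1,-11.4] .. [8.9,20.5,8.1]
B = sphere(r=8.1) → bbox [-8.1,-8.1,-8.1] .. [8.1,8.1,8.1]
lo = A.lo+B.lo = [-8.6-8.1, 13.1-8.1, -11.4-8.1] = [-16.700,5.000,-19.500]
hi = A.hi+B.hi = [8.9+8.1, 20.5+8.1, 8.1+8.1] = [17.000,28.600,16.200]
diag = √(33.7²+23.6²+35.7²) = √2967.14 = 54.471

min=[-16.700,5.000,-19.500] max=[17.000,28.600,16.200] diag=54.471


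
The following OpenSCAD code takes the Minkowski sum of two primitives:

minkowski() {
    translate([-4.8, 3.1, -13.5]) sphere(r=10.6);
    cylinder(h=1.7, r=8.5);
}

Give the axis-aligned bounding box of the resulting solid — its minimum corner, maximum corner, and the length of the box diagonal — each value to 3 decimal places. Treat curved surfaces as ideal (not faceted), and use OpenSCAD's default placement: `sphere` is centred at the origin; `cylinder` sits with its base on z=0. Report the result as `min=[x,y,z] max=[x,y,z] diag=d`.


A = translate([-4.8, 3.1, -13.5]) sphere(r=10.6) → bbox [-15.4,-7.5,-24.1] .. [5.8,13.7,-2.9]
B = cylinder(h=1.7, r=8.5) → bbox [-8.5,-8.5,0] .. [8.5,8.5,1.7]
lo = A.lo+B.lo = [-15.4-8.5, -7.5-8.5, -24.1+0] = [-23.900,-16.000,-24.100]
hi = A.hi+B.hi = [5.8+8.5, 13.7+8.5, -2.9+1.7] = [14.300,22.200,-1.200]
diag = √(38.2²+38.2²+22.9²) = √3442.89 = 58.676

min=[-23.900,-16.000,-24.100] max=[14.300,22.200,-1.200] diag=58.676


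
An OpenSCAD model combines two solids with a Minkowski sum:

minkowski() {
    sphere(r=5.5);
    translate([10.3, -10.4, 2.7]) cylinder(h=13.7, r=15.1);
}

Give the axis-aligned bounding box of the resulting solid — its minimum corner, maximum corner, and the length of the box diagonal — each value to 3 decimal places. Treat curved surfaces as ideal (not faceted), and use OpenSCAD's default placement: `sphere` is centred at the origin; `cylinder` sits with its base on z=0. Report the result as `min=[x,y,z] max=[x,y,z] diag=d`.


min=[-10.300,-31.000,-2.800] max=[30.900,10.200,21.900] diag=63.285

A = translate([10.3, -10.4, 2.7]) cylinder(h=13.7, r=15.1) → bbox [-4.8,-25.5,2.7] .. [25.4,4.7,16.4]
B = sphere(r=5.5) → bbox [-5.5,-5.5,-5.5] .. [5.5,5.5,5.5]
lo = A.lo+B.lo = [-4.8-5.5, -25.5-5.5, 2.7-5.5] = [-10.300,-31.000,-2.800]
hi = A.hi+B.hi = [25.4+5.5, 4.7+5.5, 16.4+5.5] = [30.900,10.200,21.900]
diag = √(41.2²+41.2²+24.7²) = √4004.97 = 63.285


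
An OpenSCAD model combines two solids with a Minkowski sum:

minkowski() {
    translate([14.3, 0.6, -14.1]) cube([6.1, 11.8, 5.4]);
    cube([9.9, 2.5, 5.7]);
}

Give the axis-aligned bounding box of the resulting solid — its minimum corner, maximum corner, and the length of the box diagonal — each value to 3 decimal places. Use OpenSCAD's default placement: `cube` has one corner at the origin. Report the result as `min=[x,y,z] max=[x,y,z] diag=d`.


min=[14.300,0.600,-14.100] max=[30.300,14.900,-3.000] diag=24.160

A = translate([14.3, 0.6, -14.1]) cube([6.1, 11.8, 5.4]) → bbox [14.3,0.6,-14.1] .. [20.4,12.4,-8.7]
B = cube([9.9, 2.5, 5.7]) → bbox [0,0,0] .. [9.9,2.5,5.7]
lo = A.lo+B.lo = [14.3+0, 0.6+0, -14.1+0] = [14.300,0.600,-14.100]
hi = A.hi+B.hi = [20.4+9.9, 12.4+2.5, -8.7+5.7] = [30.300,14.900,-3.000]
diag = √(16²+14.3²+11.1²) = √583.7 = 24.160


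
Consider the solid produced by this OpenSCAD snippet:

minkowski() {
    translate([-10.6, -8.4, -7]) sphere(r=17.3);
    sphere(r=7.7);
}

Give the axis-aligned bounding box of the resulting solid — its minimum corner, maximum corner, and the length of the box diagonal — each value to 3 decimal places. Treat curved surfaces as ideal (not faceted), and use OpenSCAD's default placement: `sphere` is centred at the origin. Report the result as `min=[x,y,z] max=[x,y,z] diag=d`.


A = translate([-10.6, -8.4, -7]) sphere(r=17.3) → bbox [-27.9,-25.7,-24.3] .. [6.7,8.9,10.3]
B = sphere(r=7.7) → bbox [-7.7,-7.7,-7.7] .. [7.7,7.7,7.7]
lo = A.lo+B.lo = [-27.9-7.7, -25.7-7.7, -24.3-7.7] = [-35.600,-33.400,-32.000]
hi = A.hi+B.hi = [6.7+7.7, 8.9+7.7, 10.3+7.7] = [14.400,16.600,18.000]
diag = √(50²+50²+50²) = √7500 = 86.603

min=[-35.600,-33.400,-32.000] max=[14.400,16.600,18.000] diag=86.603


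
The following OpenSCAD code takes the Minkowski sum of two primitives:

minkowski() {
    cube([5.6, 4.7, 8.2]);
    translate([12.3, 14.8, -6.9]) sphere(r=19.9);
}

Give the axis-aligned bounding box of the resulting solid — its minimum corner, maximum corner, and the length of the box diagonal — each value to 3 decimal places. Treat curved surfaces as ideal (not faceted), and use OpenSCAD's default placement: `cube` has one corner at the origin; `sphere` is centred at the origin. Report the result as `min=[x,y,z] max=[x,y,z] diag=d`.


min=[-7.600,-5.100,-26.800] max=[37.800,39.400,21.200] diag=79.658

A = translate([12.3, 14.8, -6.9]) sphere(r=19.9) → bbox [-7.6,-5.1,-26.8] .. [32.2,34.7,13]
B = cube([5.6, 4.7, 8.2]) → bbox [0,0,0] .. [5.6,4.7,8.2]
lo = A.lo+B.lo = [-7.6+0, -5.1+0, -26.8+0] = [-7.600,-5.100,-26.800]
hi = A.hi+B.hi = [32.2+5.6, 34.7+4.7, 13+8.2] = [37.800,39.400,21.200]
diag = √(45.4²+44.5²+48²) = √6345.41 = 79.658


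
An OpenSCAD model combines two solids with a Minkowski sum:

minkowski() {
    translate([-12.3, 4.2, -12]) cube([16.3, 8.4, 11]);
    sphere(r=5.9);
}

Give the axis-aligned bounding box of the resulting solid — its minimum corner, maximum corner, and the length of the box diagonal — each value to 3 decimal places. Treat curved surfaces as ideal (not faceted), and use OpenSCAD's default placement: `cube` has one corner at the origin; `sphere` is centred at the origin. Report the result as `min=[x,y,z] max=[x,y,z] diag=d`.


min=[-18.200,-1.700,-17.900] max=[9.900,18.500,4.900] diag=41.443

A = translate([-12.3, 4.2, -12]) cube([16.3, 8.4, 11]) → bbox [-12.3,4.2,-12] .. [4,12.6,-1]
B = sphere(r=5.9) → bbox [-5.9,-5.9,-5.9] .. [5.9,5.9,5.9]
lo = A.lo+B.lo = [-12.3-5.9, 4.2-5.9, -12-5.9] = [-18.200,-1.700,-17.900]
hi = A.hi+B.hi = [4+5.9, 12.6+5.9, -1+5.9] = [9.900,18.500,4.900]
diag = √(28.1²+20.2²+22.8²) = √1717.49 = 41.443


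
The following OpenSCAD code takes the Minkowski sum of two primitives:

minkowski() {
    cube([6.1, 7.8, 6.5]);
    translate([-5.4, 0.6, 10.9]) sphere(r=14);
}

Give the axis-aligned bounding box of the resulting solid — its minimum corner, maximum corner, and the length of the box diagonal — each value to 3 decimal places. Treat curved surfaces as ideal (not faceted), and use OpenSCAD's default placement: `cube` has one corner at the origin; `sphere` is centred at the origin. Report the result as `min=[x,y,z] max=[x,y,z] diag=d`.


min=[-19.400,-13.400,-3.100] max=[14.700,22.400,31.400] diag=60.288

A = translate([-5.4, 0.6, 10.9]) sphere(r=14) → bbox [-19.4,-13.4,-3.1] .. [8.6,14.6,24.9]
B = cube([6.1, 7.8, 6.5]) → bbox [0,0,0] .. [6.1,7.8,6.5]
lo = A.lo+B.lo = [-19.4+0, -13.4+0, -3.1+0] = [-19.400,-13.400,-3.100]
hi = A.hi+B.hi = [8.6+6.1, 14.6+7.8, 24.9+6.5] = [14.700,22.400,31.400]
diag = √(34.1²+35.8²+34.5²) = √3634.7 = 60.288


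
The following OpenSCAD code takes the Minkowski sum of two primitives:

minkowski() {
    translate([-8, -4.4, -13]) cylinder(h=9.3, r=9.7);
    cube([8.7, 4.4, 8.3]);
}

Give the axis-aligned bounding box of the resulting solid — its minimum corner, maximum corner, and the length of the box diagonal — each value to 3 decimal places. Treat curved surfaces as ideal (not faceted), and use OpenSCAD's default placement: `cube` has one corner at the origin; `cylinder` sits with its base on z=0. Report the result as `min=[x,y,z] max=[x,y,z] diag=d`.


min=[-17.700,-14.100,-13.000] max=[10.400,9.700,4.600] diag=40.814

A = translate([-8, -4.4, -13]) cylinder(h=9.3, r=9.7) → bbox [-17.7,-14.1,-13] .. [1.7,5.3,-3.7]
B = cube([8.7, 4.4, 8.3]) → bbox [0,0,0] .. [8.7,4.4,8.3]
lo = A.lo+B.lo = [-17.7+0, -14.1+0, -13+0] = [-17.700,-14.100,-13.000]
hi = A.hi+B.hi = [1.7+8.7, 5.3+4.4, -3.7+8.3] = [10.400,9.700,4.600]
diag = √(28.1²+23.8²+17.6²) = √1665.81 = 40.814


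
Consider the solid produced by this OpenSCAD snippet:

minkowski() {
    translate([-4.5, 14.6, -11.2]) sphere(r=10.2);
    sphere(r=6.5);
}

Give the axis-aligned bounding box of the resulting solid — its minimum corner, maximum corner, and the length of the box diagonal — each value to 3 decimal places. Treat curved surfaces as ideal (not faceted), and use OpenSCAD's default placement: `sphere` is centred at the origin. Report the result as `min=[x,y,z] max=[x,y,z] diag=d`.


A = translate([-4.5, 14.6, -11.2]) sphere(r=10.2) → bbox [-14.7,4.4,-21.4] .. [5.7,24.8,-1]
B = sphere(r=6.5) → bbox [-6.5,-6.5,-6.5] .. [6.5,6.5,6.5]
lo = A.lo+B.lo = [-14.7-6.5, 4.4-6.5, -21.4-6.5] = [-21.200,-2.100,-27.900]
hi = A.hi+B.hi = [5.7+6.5, 24.8+6.5, -1+6.5] = [12.200,31.300,5.500]
diag = √(33.4²+33.4²+33.4²) = √3346.68 = 57.850

min=[-21.200,-2.100,-27.900] max=[12.200,31.300,5.500] diag=57.850


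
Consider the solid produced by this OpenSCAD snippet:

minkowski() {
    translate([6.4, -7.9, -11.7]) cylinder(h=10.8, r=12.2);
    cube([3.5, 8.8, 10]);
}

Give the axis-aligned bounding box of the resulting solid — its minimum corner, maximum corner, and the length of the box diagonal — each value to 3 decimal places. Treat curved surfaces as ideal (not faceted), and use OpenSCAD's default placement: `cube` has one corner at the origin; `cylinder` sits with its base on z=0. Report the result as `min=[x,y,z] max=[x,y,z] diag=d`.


min=[-5.800,-20.100,-11.700] max=[22.100,13.100,9.100] diag=48.097

A = translate([6.4, -7.9, -11.7]) cylinder(h=10.8, r=12.2) → bbox [-5.8,-20.1,-11.7] .. [18.6,4.3,-0.9]
B = cube([3.5, 8.8, 10]) → bbox [0,0,0] .. [3.5,8.8,10]
lo = A.lo+B.lo = [-5.8+0, -20.1+0, -11.7+0] = [-5.800,-20.100,-11.700]
hi = A.hi+B.hi = [18.6+3.5, 4.3+8.8, -0.9+10] = [22.100,13.100,9.100]
diag = √(27.9²+33.2²+20.8²) = √2313.29 = 48.097


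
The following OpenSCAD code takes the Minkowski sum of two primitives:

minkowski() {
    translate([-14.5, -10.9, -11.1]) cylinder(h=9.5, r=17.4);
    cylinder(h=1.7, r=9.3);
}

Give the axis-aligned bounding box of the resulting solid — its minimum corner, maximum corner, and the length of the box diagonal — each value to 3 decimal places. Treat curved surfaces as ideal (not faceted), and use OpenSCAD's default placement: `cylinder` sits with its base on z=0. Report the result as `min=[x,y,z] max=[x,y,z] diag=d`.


min=[-41.200,-37.600,-11.100] max=[12.200,15.800,0.100] diag=76.345

A = translate([-14.5, -10.9, -11.1]) cylinder(h=9.5, r=17.4) → bbox [-31.9,-28.3,-11.1] .. [2.9,6.5,-1.6]
B = cylinder(h=1.7, r=9.3) → bbox [-9.3,-9.3,0] .. [9.3,9.3,1.7]
lo = A.lo+B.lo = [-31.9-9.3, -28.3-9.3, -11.1+0] = [-41.200,-37.600,-11.100]
hi = A.hi+B.hi = [2.9+9.3, 6.5+9.3, -1.6+1.7] = [12.200,15.800,0.100]
diag = √(53.4²+53.4²+11.2²) = √5828.56 = 76.345


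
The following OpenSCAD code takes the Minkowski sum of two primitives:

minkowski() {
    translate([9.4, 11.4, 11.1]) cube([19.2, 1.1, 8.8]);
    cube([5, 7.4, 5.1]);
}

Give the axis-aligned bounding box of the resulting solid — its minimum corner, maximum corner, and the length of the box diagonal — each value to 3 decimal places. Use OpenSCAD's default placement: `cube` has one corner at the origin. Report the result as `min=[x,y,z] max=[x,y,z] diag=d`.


A = translate([9.4, 11.4, 11.1]) cube([19.2, 1.1, 8.8]) → bbox [9.4,11.4,11.1] .. [28.6,12.5,19.9]
B = cube([5, 7.4, 5.1]) → bbox [0,0,0] .. [5,7.4,5.1]
lo = A.lo+B.lo = [9.4+0, 11.4+0, 11.1+0] = [9.400,11.400,11.100]
hi = A.hi+B.hi = [28.6+5, 12.5+7.4, 19.9+5.1] = [33.600,19.900,25.000]
diag = √(24.2²+8.5²+13.9²) = √851.1 = 29.174

min=[9.400,11.400,11.100] max=[33.600,19.900,25.000] diag=29.174


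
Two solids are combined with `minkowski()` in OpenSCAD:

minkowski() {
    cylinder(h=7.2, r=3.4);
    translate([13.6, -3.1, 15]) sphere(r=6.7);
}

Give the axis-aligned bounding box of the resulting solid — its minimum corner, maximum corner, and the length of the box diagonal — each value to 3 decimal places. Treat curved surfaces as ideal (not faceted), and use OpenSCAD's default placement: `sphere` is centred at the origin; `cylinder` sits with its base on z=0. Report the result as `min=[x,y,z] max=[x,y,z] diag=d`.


A = translate([13.6, -3.1, 15]) sphere(r=6.7) → bbox [6.9,-9.8,8.3] .. [20.3,3.6,21.7]
B = cylinder(h=7.2, r=3.4) → bbox [-3.4,-3.4,0] .. [3.4,3.4,7.2]
lo = A.lo+B.lo = [6.9-3.4, -9.8-3.4, 8.3+0] = [3.500,-13.200,8.300]
hi = A.hi+B.hi = [20.3+3.4, 3.6+3.4, 21.7+7.2] = [23.700,7.000,28.900]
diag = √(20.2²+20.2²+20.6²) = √1240.44 = 35.220

min=[3.500,-13.200,8.300] max=[23.700,7.000,28.900] diag=35.220


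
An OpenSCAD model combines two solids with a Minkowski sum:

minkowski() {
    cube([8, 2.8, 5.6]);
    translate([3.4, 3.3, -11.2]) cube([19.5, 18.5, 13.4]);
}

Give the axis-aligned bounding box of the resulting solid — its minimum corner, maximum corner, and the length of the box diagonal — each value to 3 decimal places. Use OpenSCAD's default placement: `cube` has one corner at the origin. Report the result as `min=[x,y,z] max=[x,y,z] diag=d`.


min=[3.400,3.300,-11.200] max=[30.900,24.600,7.800] diag=39.635

A = translate([3.4, 3.3, -11.2]) cube([19.5, 18.5, 13.4]) → bbox [3.4,3.3,-11.2] .. [22.9,21.8,2.2]
B = cube([8, 2.8, 5.6]) → bbox [0,0,0] .. [8,2.8,5.6]
lo = A.lo+B.lo = [3.4+0, 3.3+0, -11.2+0] = [3.400,3.300,-11.200]
hi = A.hi+B.hi = [22.9+8, 21.8+2.8, 2.2+5.6] = [30.900,24.600,7.800]
diag = √(27.5²+21.3²+19²) = √1570.94 = 39.635


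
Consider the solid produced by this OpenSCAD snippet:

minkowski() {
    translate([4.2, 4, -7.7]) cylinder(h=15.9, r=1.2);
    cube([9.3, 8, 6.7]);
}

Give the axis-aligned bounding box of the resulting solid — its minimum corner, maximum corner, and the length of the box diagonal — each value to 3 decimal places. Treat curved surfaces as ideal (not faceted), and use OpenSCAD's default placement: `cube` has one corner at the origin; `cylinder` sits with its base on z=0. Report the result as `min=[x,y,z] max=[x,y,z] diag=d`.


min=[3.000,2.800,-7.700] max=[14.700,13.200,14.900] diag=27.492

A = translate([4.2, 4, -7.7]) cylinder(h=15.9, r=1.2) → bbox [3,2.8,-7.7] .. [5.4,5.2,8.2]
B = cube([9.3, 8, 6.7]) → bbox [0,0,0] .. [9.3,8,6.7]
lo = A.lo+B.lo = [3+0, 2.8+0, -7.7+0] = [3.000,2.800,-7.700]
hi = A.hi+B.hi = [5.4+9.3, 5.2+8, 8.2+6.7] = [14.700,13.200,14.900]
diag = √(11.7²+10.4²+22.6²) = √755.81 = 27.492


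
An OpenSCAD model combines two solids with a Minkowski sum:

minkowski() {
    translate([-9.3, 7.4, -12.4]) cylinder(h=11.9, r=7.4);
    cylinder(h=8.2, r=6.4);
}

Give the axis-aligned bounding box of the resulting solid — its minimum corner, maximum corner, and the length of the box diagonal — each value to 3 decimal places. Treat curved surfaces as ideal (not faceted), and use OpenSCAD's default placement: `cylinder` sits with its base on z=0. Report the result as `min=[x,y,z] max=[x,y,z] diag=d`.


min=[-23.100,-6.400,-12.400] max=[4.500,21.200,7.700] diag=43.904

A = translate([-9.3, 7.4, -12.4]) cylinder(h=11.9, r=7.4) → bbox [-16.7,0,-12.4] .. [-1.9,14.8,-0.5]
B = cylinder(h=8.2, r=6.4) → bbox [-6.4,-6.4,0] .. [6.4,6.4,8.2]
lo = A.lo+B.lo = [-16.7-6.4, 0-6.4, -12.4+0] = [-23.100,-6.400,-12.400]
hi = A.hi+B.hi = [-1.9+6.4, 14.8+6.4, -0.5+8.2] = [4.500,21.200,7.700]
diag = √(27.6²+27.6²+20.1²) = √1927.53 = 43.904


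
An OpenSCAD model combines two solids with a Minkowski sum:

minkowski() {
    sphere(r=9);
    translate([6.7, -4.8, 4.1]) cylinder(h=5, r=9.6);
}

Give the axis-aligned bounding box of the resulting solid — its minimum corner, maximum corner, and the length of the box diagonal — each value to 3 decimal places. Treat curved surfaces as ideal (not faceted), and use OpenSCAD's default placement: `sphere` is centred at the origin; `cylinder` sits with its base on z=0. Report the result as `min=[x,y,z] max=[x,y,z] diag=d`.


min=[-11.900,-23.400,-4.900] max=[25.300,13.800,18.100] diag=57.417

A = translate([6.7, -4.8, 4.1]) cylinder(h=5, r=9.6) → bbox [-2.9,-14.4,4.1] .. [16.3,4.8,9.1]
B = sphere(r=9) → bbox [-9,-9,-9] .. [9,9,9]
lo = A.lo+B.lo = [-2.9-9, -14.4-9, 4.1-9] = [-11.900,-23.400,-4.900]
hi = A.hi+B.hi = [16.3+9, 4.8+9, 9.1+9] = [25.300,13.800,18.100]
diag = √(37.2²+37.2²+23²) = √3296.68 = 57.417


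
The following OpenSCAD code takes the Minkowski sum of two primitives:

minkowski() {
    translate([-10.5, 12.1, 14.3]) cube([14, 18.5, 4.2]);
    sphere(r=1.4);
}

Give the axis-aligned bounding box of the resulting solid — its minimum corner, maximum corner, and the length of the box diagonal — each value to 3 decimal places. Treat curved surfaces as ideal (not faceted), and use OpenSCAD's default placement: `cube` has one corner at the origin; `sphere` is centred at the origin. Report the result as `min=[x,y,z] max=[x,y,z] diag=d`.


min=[-11.900,10.700,12.900] max=[4.900,32.000,19.900] diag=28.017

A = translate([-10.5, 12.1, 14.3]) cube([14, 18.5, 4.2]) → bbox [-10.5,12.1,14.3] .. [3.5,30.6,18.5]
B = sphere(r=1.4) → bbox [-1.4,-1.4,-1.4] .. [1.4,1.4,1.4]
lo = A.lo+B.lo = [-10.5-1.4, 12.1-1.4, 14.3-1.4] = [-11.900,10.700,12.900]
hi = A.hi+B.hi = [3.5+1.4, 30.6+1.4, 18.5+1.4] = [4.900,32.000,19.900]
diag = √(16.8²+21.3²+7²) = √784.93 = 28.017


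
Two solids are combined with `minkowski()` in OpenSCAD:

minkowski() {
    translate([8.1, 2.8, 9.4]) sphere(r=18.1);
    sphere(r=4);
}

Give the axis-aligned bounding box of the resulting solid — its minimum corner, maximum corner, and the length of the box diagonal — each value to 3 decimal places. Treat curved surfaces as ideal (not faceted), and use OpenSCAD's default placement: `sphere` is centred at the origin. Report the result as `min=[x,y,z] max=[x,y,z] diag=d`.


A = translate([8.1, 2.8, 9.4]) sphere(r=18.1) → bbox [-10,-15.3,-8.7] .. [26.2,20.9,27.5]
B = sphere(r=4) → bbox [-4,-4,-4] .. [4,4,4]
lo = A.lo+B.lo = [-10-4, -15.3-4, -8.7-4] = [-14.000,-19.300,-12.700]
hi = A.hi+B.hi = [26.2+4, 20.9+4, 27.5+4] = [30.200,24.900,31.500]
diag = √(44.2²+44.2²+44.2²) = √5860.92 = 76.557

min=[-14.000,-19.300,-12.700] max=[30.200,24.900,31.500] diag=76.557


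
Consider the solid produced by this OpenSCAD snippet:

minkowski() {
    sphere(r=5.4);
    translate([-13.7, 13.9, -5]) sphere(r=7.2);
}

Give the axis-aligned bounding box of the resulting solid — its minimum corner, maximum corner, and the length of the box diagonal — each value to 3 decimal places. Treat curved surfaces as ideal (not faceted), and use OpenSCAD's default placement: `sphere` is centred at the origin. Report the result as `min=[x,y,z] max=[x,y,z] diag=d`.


min=[-26.300,1.300,-17.600] max=[-1.100,26.500,7.600] diag=43.648

A = translate([-13.7, 13.9, -5]) sphere(r=7.2) → bbox [-20.9,6.7,-12.2] .. [-6.5,21.1,2.2]
B = sphere(r=5.4) → bbox [-5.4,-5.4,-5.4] .. [5.4,5.4,5.4]
lo = A.lo+B.lo = [-20.9-5.4, 6.7-5.4, -12.2-5.4] = [-26.300,1.300,-17.600]
hi = A.hi+B.hi = [-6.5+5.4, 21.1+5.4, 2.2+5.4] = [-1.100,26.500,7.600]
diag = √(25.2²+25.2²+25.2²) = √1905.12 = 43.648


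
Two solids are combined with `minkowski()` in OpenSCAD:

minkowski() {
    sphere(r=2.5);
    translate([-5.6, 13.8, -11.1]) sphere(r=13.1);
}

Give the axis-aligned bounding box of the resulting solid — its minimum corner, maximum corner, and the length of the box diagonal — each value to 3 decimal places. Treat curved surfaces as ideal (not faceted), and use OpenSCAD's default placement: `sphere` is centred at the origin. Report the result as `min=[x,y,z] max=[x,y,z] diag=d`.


A = translate([-5.6, 13.8, -11.1]) sphere(r=13.1) → bbox [-18.7,0.7,-24.2] .. [7.5,26.9,2]
B = sphere(r=2.5) → bbox [-2.5,-2.5,-2.5] .. [2.5,2.5,2.5]
lo = A.lo+B.lo = [-18.7-2.5, 0.7-2.5, -24.2-2.5] = [-21.200,-1.800,-26.700]
hi = A.hi+B.hi = [7.5+2.5, 26.9+2.5, 2+2.5] = [10.000,29.400,4.500]
diag = √(31.2²+31.2²+31.2²) = √2920.32 = 54.040

min=[-21.200,-1.800,-26.700] max=[10.000,29.400,4.500] diag=54.040


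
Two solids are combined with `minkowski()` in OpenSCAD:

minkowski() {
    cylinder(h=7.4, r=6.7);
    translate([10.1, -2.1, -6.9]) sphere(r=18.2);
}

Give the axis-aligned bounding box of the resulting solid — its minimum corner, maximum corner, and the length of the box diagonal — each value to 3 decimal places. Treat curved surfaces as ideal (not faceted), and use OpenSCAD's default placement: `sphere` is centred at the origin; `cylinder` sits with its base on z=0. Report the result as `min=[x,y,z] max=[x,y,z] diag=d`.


A = translate([10.1, -2.1, -6.9]) sphere(r=18.2) → bbox [-8.1,-20.3,-25.1] .. [28.3,16.1,11.3]
B = cylinder(h=7.4, r=6.7) → bbox [-6.7,-6.7,0] .. [6.7,6.7,7.4]
lo = A.lo+B.lo = [-8.1-6.7, -20.3-6.7, -25.1+0] = [-14.800,-27.000,-25.100]
hi = A.hi+B.hi = [28.3+6.7, 16.1+6.7, 11.3+7.4] = [35.000,22.800,18.700]
diag = √(49.8²+49.8²+43.8²) = √6878.52 = 82.937

min=[-14.800,-27.000,-25.100] max=[35.000,22.800,18.700] diag=82.937


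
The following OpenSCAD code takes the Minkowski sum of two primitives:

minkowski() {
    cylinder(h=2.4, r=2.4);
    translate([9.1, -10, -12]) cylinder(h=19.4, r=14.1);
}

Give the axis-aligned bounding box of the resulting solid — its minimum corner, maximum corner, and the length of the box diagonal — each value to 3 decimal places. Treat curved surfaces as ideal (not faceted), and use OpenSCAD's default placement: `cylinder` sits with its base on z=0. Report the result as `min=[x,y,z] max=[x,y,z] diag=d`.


min=[-7.400,-26.500,-12.000] max=[25.600,6.500,9.800] diag=51.510

A = translate([9.1, -10, -12]) cylinder(h=19.4, r=14.1) → bbox [-5,-24.1,-12] .. [23.2,4.1,7.4]
B = cylinder(h=2.4, r=2.4) → bbox [-2.4,-2.4,0] .. [2.4,2.4,2.4]
lo = A.lo+B.lo = [-5-2.4, -24.1-2.4, -12+0] = [-7.400,-26.500,-12.000]
hi = A.hi+B.hi = [23.2+2.4, 4.1+2.4, 7.4+2.4] = [25.600,6.500,9.800]
diag = √(33²+33²+21.8²) = √2653.24 = 51.510


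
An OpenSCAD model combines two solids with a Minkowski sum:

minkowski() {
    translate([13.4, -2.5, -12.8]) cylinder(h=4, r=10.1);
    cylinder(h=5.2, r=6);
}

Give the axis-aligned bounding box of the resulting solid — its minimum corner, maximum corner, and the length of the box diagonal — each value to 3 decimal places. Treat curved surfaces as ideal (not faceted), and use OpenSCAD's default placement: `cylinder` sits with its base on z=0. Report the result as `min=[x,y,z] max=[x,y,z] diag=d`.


A = translate([13.4, -2.5, -12.8]) cylinder(h=4, r=10.1) → bbox [3.3,-12.6,-12.8] .. [23.5,7.6,-8.8]
B = cylinder(h=5.2, r=6) → bbox [-6,-6,0] .. [6,6,5.2]
lo = A.lo+B.lo = [3.3-6, -12.6-6, -12.8+0] = [-2.700,-18.600,-12.800]
hi = A.hi+B.hi = [23.5+6, 7.6+6, -8.8+5.2] = [29.500,13.600,-3.600]
diag = √(32.2²+32.2²+9.2²) = √2158.32 = 46.458

min=[-2.700,-18.600,-12.800] max=[29.500,13.600,-3.600] diag=46.458


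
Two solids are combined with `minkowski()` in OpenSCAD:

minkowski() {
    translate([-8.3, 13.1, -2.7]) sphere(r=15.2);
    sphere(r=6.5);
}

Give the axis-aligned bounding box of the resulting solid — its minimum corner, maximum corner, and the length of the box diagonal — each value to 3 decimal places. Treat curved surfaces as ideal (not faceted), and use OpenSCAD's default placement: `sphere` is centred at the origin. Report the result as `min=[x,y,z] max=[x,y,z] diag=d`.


A = translate([-8.3, 13.1, -2.7]) sphere(r=15.2) → bbox [-23.5,-2.1,-17.9] .. [6.9,28.3,12.5]
B = sphere(r=6.5) → bbox [-6.5,-6.5,-6.5] .. [6.5,6.5,6.5]
lo = A.lo+B.lo = [-23.5-6.5, -2.1-6.5, -17.9-6.5] = [-30.000,-8.600,-24.400]
hi = A.hi+B.hi = [6.9+6.5, 28.3+6.5, 12.5+6.5] = [13.400,34.800,19.000]
diag = √(43.4²+43.4²+43.4²) = √5650.68 = 75.171

min=[-30.000,-8.600,-24.400] max=[13.400,34.800,19.000] diag=75.171


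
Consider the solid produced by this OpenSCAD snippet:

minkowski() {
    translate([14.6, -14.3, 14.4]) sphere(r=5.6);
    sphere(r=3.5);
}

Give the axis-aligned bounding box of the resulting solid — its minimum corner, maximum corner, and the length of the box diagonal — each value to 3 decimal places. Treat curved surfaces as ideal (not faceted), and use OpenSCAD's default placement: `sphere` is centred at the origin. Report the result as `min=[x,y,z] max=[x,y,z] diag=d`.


A = translate([14.6, -14.3, 14.4]) sphere(r=5.6) → bbox [9,-19.9,8.8] .. [20.2,-8.7,20]
B = sphere(r=3.5) → bbox [-3.5,-3.5,-3.5] .. [3.5,3.5,3.5]
lo = A.lo+B.lo = [9-3.5, -19.9-3.5, 8.8-3.5] = [5.500,-23.400,5.300]
hi = A.hi+B.hi = [20.2+3.5, -8.7+3.5, 20+3.5] = [23.700,-5.200,23.500]
diag = √(18.2²+18.2²+18.2²) = √993.72 = 31.523

min=[5.500,-23.400,5.300] max=[23.700,-5.200,23.500] diag=31.523


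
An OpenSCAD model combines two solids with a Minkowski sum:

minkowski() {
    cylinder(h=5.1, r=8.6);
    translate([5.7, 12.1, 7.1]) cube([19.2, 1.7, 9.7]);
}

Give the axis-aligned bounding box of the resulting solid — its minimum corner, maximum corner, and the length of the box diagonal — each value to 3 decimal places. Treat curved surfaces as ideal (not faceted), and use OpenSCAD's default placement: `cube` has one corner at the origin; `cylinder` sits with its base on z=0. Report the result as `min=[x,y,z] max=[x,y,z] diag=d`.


min=[-2.900,3.500,7.100] max=[33.500,22.400,21.900] diag=43.603

A = translate([5.7, 12.1, 7.1]) cube([19.2, 1.7, 9.7]) → bbox [5.7,12.1,7.1] .. [24.9,13.8,16.8]
B = cylinder(h=5.1, r=8.6) → bbox [-8.6,-8.6,0] .. [8.6,8.6,5.1]
lo = A.lo+B.lo = [5.7-8.6, 12.1-8.6, 7.1+0] = [-2.900,3.500,7.100]
hi = A.hi+B.hi = [24.9+8.6, 13.8+8.6, 16.8+5.1] = [33.500,22.400,21.900]
diag = √(36.4²+18.9²+14.8²) = √1901.21 = 43.603


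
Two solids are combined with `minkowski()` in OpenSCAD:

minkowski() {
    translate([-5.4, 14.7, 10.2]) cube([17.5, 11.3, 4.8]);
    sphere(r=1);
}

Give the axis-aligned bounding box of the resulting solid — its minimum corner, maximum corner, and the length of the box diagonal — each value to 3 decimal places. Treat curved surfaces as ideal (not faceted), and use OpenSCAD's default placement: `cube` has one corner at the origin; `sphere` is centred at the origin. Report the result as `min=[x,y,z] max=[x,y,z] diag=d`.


min=[-6.400,13.700,9.200] max=[13.100,27.000,16.000] diag=24.564

A = translate([-5.4, 14.7, 10.2]) cube([17.5, 11.3, 4.8]) → bbox [-5.4,14.7,10.2] .. [12.1,26,15]
B = sphere(r=1) → bbox [-1,-1,-1] .. [1,1,1]
lo = A.lo+B.lo = [-5.4-1, 14.7-1, 10.2-1] = [-6.400,13.700,9.200]
hi = A.hi+B.hi = [12.1+1, 26+1, 15+1] = [13.100,27.000,16.000]
diag = √(19.5²+13.3²+6.8²) = √603.38 = 24.564


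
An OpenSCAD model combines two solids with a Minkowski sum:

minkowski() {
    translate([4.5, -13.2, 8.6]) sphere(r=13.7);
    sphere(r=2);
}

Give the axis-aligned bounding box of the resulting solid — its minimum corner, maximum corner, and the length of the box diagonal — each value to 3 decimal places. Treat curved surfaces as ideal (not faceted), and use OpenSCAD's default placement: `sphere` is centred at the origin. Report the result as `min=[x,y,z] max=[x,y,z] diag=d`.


min=[-11.200,-28.900,-7.100] max=[20.200,2.500,24.300] diag=54.386

A = translate([4.5, -13.2, 8.6]) sphere(r=13.7) → bbox [-9.2,-26.9,-5.1] .. [18.2,0.5,22.3]
B = sphere(r=2) → bbox [-2,-2,-2] .. [2,2,2]
lo = A.lo+B.lo = [-9.2-2, -26.9-2, -5.1-2] = [-11.200,-28.900,-7.100]
hi = A.hi+B.hi = [18.2+2, 0.5+2, 22.3+2] = [20.200,2.500,24.300]
diag = √(31.4²+31.4²+31.4²) = √2957.88 = 54.386


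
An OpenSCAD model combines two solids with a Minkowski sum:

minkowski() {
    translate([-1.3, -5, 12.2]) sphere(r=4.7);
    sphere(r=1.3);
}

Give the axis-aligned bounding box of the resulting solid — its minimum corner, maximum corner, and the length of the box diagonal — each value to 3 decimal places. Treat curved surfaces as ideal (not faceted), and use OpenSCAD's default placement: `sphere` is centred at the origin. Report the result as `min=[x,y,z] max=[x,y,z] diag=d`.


min=[-7.300,-11.000,6.200] max=[4.700,1.000,18.200] diag=20.785

A = translate([-1.3, -5, 12.2]) sphere(r=4.7) → bbox [-6,-9.7,7.5] .. [3.4,-0.3,16.9]
B = sphere(r=1.3) → bbox [-1.3,-1.3,-1.3] .. [1.3,1.3,1.3]
lo = A.lo+B.lo = [-6-1.3, -9.7-1.3, 7.5-1.3] = [-7.300,-11.000,6.200]
hi = A.hi+B.hi = [3.4+1.3, -0.3+1.3, 16.9+1.3] = [4.700,1.000,18.200]
diag = √(12²+12²+12²) = √432 = 20.785


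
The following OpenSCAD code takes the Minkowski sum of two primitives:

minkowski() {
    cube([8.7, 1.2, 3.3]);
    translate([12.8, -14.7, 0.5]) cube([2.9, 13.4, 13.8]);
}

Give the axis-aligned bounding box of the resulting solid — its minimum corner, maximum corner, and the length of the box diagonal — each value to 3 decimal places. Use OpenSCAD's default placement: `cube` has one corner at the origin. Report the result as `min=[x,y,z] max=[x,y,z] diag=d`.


min=[12.800,-14.700,0.500] max=[24.400,-0.100,17.600] diag=25.301

A = translate([12.8, -14.7, 0.5]) cube([2.9, 13.4, 13.8]) → bbox [12.8,-14.7,0.5] .. [15.7,-1.3,14.3]
B = cube([8.7, 1.2, 3.3]) → bbox [0,0,0] .. [8.7,1.2,3.3]
lo = A.lo+B.lo = [12.8+0, -14.7+0, 0.5+0] = [12.800,-14.700,0.500]
hi = A.hi+B.hi = [15.7+8.7, -1.3+1.2, 14.3+3.3] = [24.400,-0.100,17.600]
diag = √(11.6²+14.6²+17.1²) = √640.13 = 25.301
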